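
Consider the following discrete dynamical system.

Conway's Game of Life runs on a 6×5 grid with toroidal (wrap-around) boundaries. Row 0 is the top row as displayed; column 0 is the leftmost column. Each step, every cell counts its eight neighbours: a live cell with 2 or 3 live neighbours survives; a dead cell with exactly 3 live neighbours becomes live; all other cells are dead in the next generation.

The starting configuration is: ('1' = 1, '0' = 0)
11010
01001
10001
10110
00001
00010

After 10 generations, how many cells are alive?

1

t=0: 11010
01001
10001
10110
00001
00010
t=1: 11010
01110
00100
11010
00101
10110
t=2: 10000
10011
10001
11011
00000
10000
t=3: 11000
01010
00100
01010
01000
00000
t=4: 11100
11000
01010
01000
00100
11000
t=5: 00101
00001
01000
01000
10100
10000
t=6: 10011
10010
10000
11100
10000
10011
t=7: 01100
11010
10100
10001
00110
01010
t=8: 00011
10011
00110
10101
11110
01010
t=9: 00000
10000
00100
10000
00000
01000
t=10: 00000
00000
01000
00000
00000
00000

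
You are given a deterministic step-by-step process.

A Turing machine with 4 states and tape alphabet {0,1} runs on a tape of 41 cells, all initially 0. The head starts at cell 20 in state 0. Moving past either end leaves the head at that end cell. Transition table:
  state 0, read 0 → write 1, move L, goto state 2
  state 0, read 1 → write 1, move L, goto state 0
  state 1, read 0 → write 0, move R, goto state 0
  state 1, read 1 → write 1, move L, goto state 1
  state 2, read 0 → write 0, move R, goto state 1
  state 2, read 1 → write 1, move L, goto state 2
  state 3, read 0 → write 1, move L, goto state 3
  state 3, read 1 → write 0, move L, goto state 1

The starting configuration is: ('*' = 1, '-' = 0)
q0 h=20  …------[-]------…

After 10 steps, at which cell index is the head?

gen 0: q0 h=20  …------[-]------…
gen 1: q2 h=19  …------[-]*-----…
gen 2: q1 h=20  …------[*]------…
gen 3: q1 h=19  …------[-]*-----…
gen 4: q0 h=20  …------[*]------…
gen 5: q0 h=19  …------[-]*-----…
gen 6: q2 h=18  …------[-]**----…
gen 7: q1 h=19  …------[*]*-----…
gen 8: q1 h=18  …------[-]**----…
gen 9: q0 h=19  …------[*]*-----…
gen 10: q0 h=18  …------[-]**----…

18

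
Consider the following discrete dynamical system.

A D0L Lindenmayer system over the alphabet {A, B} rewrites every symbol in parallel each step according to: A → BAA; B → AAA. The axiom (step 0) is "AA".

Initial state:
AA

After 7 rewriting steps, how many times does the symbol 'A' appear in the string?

3280

0) AA
1) BAABAA
2) AAABAABAAAAABAABAA
3) BAABAABAAAAABAABAAAAABAABAABAABAABAAAAABAABAAAAABAABAA
4) AAABAABAAAAABAABAAAAABAABAABAABAABAAAAABAABAAAAABAABAABAAB…ABAABAABAABAAAAABAABAAAAABAABAABAABAABAAAAABAABAAAAABAABAA  (len 162)
5) BAABAABAAAAABAABAAAAABAABAABAABAABAAAAABAABAAAAABAABAABAAB…ABAABAABAABAAAAABAABAAAAABAABAABAABAABAAAAABAABAAAAABAABAA  (len 486)
6) AAABAABAAAAABAABAAAAABAABAABAABAABAAAAABAABAAAAABAABAABAAB…ABAABAABAABAAAAABAABAAAAABAABAABAABAABAAAAABAABAAAAABAABAA  (len 1458)
7) BAABAABAAAAABAABAAAAABAABAABAABAABAAAAABAABAAAAABAABAABAAB…ABAABAABAABAAAAABAABAAAAABAABAABAABAABAAAAABAABAAAAABAABAA  (len 4374)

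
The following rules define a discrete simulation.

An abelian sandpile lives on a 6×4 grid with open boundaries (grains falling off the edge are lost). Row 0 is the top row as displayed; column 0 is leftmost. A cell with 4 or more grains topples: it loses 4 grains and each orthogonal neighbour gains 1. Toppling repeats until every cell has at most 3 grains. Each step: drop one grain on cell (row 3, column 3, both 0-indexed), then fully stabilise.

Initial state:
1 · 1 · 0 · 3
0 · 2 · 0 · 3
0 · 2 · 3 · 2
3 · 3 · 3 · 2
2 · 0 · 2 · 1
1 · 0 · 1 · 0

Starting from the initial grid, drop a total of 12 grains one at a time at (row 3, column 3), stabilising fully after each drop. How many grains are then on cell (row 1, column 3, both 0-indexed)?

t=0: 1 · 1 · 0 · 3
0 · 2 · 0 · 3
0 · 2 · 3 · 2
3 · 3 · 3 · 2
2 · 0 · 2 · 1
1 · 0 · 1 · 0
t=1: 1 · 1 · 0 · 3
0 · 2 · 0 · 3
0 · 2 · 3 · 2
3 · 3 · 3 · 3
2 · 0 · 2 · 1
1 · 0 · 1 · 0
t=2: 1 · 1 · 1 · 0
0 · 3 · 2 · 1
2 · 0 · 2 · 1
0 · 2 · 2 · 2
3 · 1 · 3 · 2
1 · 0 · 1 · 0
t=3: 1 · 1 · 1 · 0
0 · 3 · 2 · 1
2 · 0 · 2 · 1
0 · 2 · 2 · 3
3 · 1 · 3 · 2
1 · 0 · 1 · 0
t=4: 1 · 1 · 1 · 0
0 · 3 · 2 · 1
2 · 0 · 2 · 2
0 · 2 · 3 · 0
3 · 1 · 3 · 3
1 · 0 · 1 · 0
t=5: 1 · 1 · 1 · 0
0 · 3 · 2 · 1
2 · 0 · 2 · 2
0 · 2 · 3 · 1
3 · 1 · 3 · 3
1 · 0 · 1 · 0
t=6: 1 · 1 · 1 · 0
0 · 3 · 2 · 1
2 · 0 · 2 · 2
0 · 2 · 3 · 2
3 · 1 · 3 · 3
1 · 0 · 1 · 0
t=7: 1 · 1 · 1 · 0
0 · 3 · 2 · 1
2 · 0 · 2 · 2
0 · 2 · 3 · 3
3 · 1 · 3 · 3
1 · 0 · 1 · 0
t=8: 1 · 1 · 1 · 0
0 · 3 · 2 · 1
2 · 0 · 3 · 3
0 · 3 · 1 · 2
3 · 2 · 1 · 1
1 · 0 · 2 · 1
t=9: 1 · 1 · 1 · 0
0 · 3 · 2 · 1
2 · 0 · 3 · 3
0 · 3 · 1 · 3
3 · 2 · 1 · 1
1 · 0 · 2 · 1
t=10: 1 · 1 · 1 · 0
0 · 3 · 3 · 2
2 · 1 · 0 · 1
0 · 3 · 3 · 1
3 · 2 · 1 · 2
1 · 0 · 2 · 1
t=11: 1 · 1 · 1 · 0
0 · 3 · 3 · 2
2 · 1 · 0 · 1
0 · 3 · 3 · 2
3 · 2 · 1 · 2
1 · 0 · 2 · 1
t=12: 1 · 1 · 1 · 0
0 · 3 · 3 · 2
2 · 1 · 0 · 1
0 · 3 · 3 · 3
3 · 2 · 1 · 2
1 · 0 · 2 · 1

2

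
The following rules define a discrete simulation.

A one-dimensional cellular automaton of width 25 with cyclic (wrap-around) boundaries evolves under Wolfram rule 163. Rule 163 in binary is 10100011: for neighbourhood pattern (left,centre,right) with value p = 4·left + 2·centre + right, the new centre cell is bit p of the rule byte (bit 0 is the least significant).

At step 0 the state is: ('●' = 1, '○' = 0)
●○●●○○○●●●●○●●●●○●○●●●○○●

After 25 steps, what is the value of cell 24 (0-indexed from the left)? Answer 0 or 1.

1

gen 0: ●○●●○○○●●●●○●●●●○●○●●●○○●
gen 1: ○●○○○●●○●●○●○●●○●○●○●○○●○
gen 2: ●○○●●○○●○○●○●○○●○●○●○○●○○
gen 3: ○○●○○○●○○●○●○○●○●○●○○●○○●
gen 4: ○●○○●●○○●○●○○●○●○●○○●○○●○
gen 5: ●○○●○○○●○●○○●○●○●○○●○○●○○
gen 6: ○○●○○●●○●○○●○●○●○○●○○●○○●
gen 7: ○●○○●○○●○○●○●○●○○●○○●○○●○
gen 8: ●○○●○○●○○●○●○●○○●○○●○○●○○
gen 9: ○○●○○●○○●○●○●○○●○○●○○●○○●
gen 10: ○●○○●○○●○●○●○○●○○●○○●○○●○
gen 11: ●○○●○○●○●○●○○●○○●○○●○○●○○
gen 12: ○○●○○●○●○●○○●○○●○○●○○●○○●
gen 13: ○●○○●○●○●○○●○○●○○●○○●○○●○
gen 14: ●○○●○●○●○○●○○●○○●○○●○○●○○
gen 15: ○○●○●○●○○●○○●○○●○○●○○●○○●
gen 16: ○●○●○●○○●○○●○○●○○●○○●○○●○
gen 17: ●○●○●○○●○○●○○●○○●○○●○○●○○
gen 18: ○●○●○○●○○●○○●○○●○○●○○●○○●
gen 19: ●○●○○●○○●○○●○○●○○●○○●○○●○
gen 20: ○●○○●○○●○○●○○●○○●○○●○○●○●
gen 21: ●○○●○○●○○●○○●○○●○○●○○●○●○
gen 22: ○○●○○●○○●○○●○○●○○●○○●○●○●
gen 23: ○●○○●○○●○○●○○●○○●○○●○●○●○
gen 24: ●○○●○○●○○●○○●○○●○○●○●○●○○
gen 25: ○○●○○●○○●○○●○○●○○●○●○●○○●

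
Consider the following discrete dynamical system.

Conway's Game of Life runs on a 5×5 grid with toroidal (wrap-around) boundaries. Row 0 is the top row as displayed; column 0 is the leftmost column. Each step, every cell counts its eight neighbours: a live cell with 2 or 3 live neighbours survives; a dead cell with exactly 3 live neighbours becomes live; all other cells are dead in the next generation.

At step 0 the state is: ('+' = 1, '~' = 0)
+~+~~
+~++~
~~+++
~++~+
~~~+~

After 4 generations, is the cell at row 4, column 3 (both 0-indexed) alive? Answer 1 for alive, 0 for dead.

0) +~+~~
+~++~
~~+++
~++~+
~~~+~
1) ~~+~~
+~~~~
~~~~~
++~~+
+~~++
2) ++~+~
~~~~~
~+~~+
~+~+~
~~++~
3) ~+~++
~++~+
+~+~~
++~++
+~~+~
4) ~+~~~
~~~~+
~~~~~
~~~+~
~~~~~

0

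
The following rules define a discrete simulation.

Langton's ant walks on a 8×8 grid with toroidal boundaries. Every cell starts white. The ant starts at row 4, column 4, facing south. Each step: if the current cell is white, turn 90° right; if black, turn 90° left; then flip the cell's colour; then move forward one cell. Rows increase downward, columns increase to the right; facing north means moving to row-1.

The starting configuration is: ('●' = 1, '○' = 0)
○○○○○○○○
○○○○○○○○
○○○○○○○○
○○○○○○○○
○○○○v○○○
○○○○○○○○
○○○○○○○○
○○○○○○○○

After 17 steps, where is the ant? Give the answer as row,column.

[0] ○○○○○○○○
○○○○○○○○
○○○○○○○○
○○○○○○○○
○○○○v○○○
○○○○○○○○
○○○○○○○○
○○○○○○○○
[1] ○○○○○○○○
○○○○○○○○
○○○○○○○○
○○○○○○○○
○○○<●○○○
○○○○○○○○
○○○○○○○○
○○○○○○○○
[2] ○○○○○○○○
○○○○○○○○
○○○○○○○○
○○○^○○○○
○○○●●○○○
○○○○○○○○
○○○○○○○○
○○○○○○○○
[3] ○○○○○○○○
○○○○○○○○
○○○○○○○○
○○○●>○○○
○○○●●○○○
○○○○○○○○
○○○○○○○○
○○○○○○○○
[4] ○○○○○○○○
○○○○○○○○
○○○○○○○○
○○○●●○○○
○○○●v○○○
○○○○○○○○
○○○○○○○○
○○○○○○○○
[5] ○○○○○○○○
○○○○○○○○
○○○○○○○○
○○○●●○○○
○○○●○>○○
○○○○○○○○
○○○○○○○○
○○○○○○○○
[6] ○○○○○○○○
○○○○○○○○
○○○○○○○○
○○○●●○○○
○○○●○●○○
○○○○○v○○
○○○○○○○○
○○○○○○○○
[7] ○○○○○○○○
○○○○○○○○
○○○○○○○○
○○○●●○○○
○○○●○●○○
○○○○<●○○
○○○○○○○○
○○○○○○○○
[8] ○○○○○○○○
○○○○○○○○
○○○○○○○○
○○○●●○○○
○○○●^●○○
○○○○●●○○
○○○○○○○○
○○○○○○○○
[9] ○○○○○○○○
○○○○○○○○
○○○○○○○○
○○○●●○○○
○○○●●>○○
○○○○●●○○
○○○○○○○○
○○○○○○○○
[10] ○○○○○○○○
○○○○○○○○
○○○○○○○○
○○○●●^○○
○○○●●○○○
○○○○●●○○
○○○○○○○○
○○○○○○○○
[11] ○○○○○○○○
○○○○○○○○
○○○○○○○○
○○○●●●>○
○○○●●○○○
○○○○●●○○
○○○○○○○○
○○○○○○○○
[12] ○○○○○○○○
○○○○○○○○
○○○○○○○○
○○○●●●●○
○○○●●○v○
○○○○●●○○
○○○○○○○○
○○○○○○○○
[13] ○○○○○○○○
○○○○○○○○
○○○○○○○○
○○○●●●●○
○○○●●<●○
○○○○●●○○
○○○○○○○○
○○○○○○○○
[14] ○○○○○○○○
○○○○○○○○
○○○○○○○○
○○○●●^●○
○○○●●●●○
○○○○●●○○
○○○○○○○○
○○○○○○○○
[15] ○○○○○○○○
○○○○○○○○
○○○○○○○○
○○○●<○●○
○○○●●●●○
○○○○●●○○
○○○○○○○○
○○○○○○○○
[16] ○○○○○○○○
○○○○○○○○
○○○○○○○○
○○○●○○●○
○○○●v●●○
○○○○●●○○
○○○○○○○○
○○○○○○○○
[17] ○○○○○○○○
○○○○○○○○
○○○○○○○○
○○○●○○●○
○○○●○>●○
○○○○●●○○
○○○○○○○○
○○○○○○○○

4,5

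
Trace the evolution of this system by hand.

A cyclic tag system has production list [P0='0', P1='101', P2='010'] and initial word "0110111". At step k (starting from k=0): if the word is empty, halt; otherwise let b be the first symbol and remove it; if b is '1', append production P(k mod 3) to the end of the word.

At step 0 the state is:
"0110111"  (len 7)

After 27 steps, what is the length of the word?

16

[0] "0110111"  (len 7)
[1] "110111"  (len 6)
[2] "10111101"  (len 8)
[3] "0111101010"  (len 10)
[4] "111101010"  (len 9)
[5] "11101010101"  (len 11)
[6] "1101010101010"  (len 13)
[7] "1010101010100"  (len 13)
[8] "010101010100101"  (len 15)
[9] "10101010100101"  (len 14)
[10] "01010101001010"  (len 14)
[11] "1010101001010"  (len 13)
[12] "010101001010010"  (len 15)
[13] "10101001010010"  (len 14)
[14] "0101001010010101"  (len 16)
[15] "101001010010101"  (len 15)
[16] "010010100101010"  (len 15)
[17] "10010100101010"  (len 14)
[18] "0010100101010010"  (len 16)
[19] "010100101010010"  (len 15)
[20] "10100101010010"  (len 14)
[21] "0100101010010010"  (len 16)
[22] "100101010010010"  (len 15)
[23] "00101010010010101"  (len 17)
[24] "0101010010010101"  (len 16)
[25] "101010010010101"  (len 15)
[26] "01010010010101101"  (len 17)
[27] "1010010010101101"  (len 16)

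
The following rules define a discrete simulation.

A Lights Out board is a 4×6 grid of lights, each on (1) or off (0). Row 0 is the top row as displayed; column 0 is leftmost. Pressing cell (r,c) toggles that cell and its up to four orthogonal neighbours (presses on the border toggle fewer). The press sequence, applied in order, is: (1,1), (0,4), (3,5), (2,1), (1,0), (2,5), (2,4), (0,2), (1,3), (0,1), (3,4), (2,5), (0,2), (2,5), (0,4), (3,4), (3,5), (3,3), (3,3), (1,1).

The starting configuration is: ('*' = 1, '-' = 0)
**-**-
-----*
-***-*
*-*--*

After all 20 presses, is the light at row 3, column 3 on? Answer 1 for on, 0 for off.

0

0) **-**-
-----*
-***-*
*-*--*
1) *--**-
***--*
--**-*
*-*--*
2) *----*
***-**
--**-*
*-*--*
3) *----*
***-**
--**--
*-*-*-
4) *----*
*-*-**
**-*--
***-*-
5) -----*
-**-**
-*-*--
***-*-
6) -----*
-**-*-
-*-***
***-**
7) -----*
-**---
-*----
***--*
8) -***-*
-*----
-*----
***--*
9) -**--*
-****-
-*-*--
***--*
10) *----*
--***-
-*-*--
***--*
11) *----*
--***-
-*-**-
*****-
12) *----*
--****
-*-*-*
******
13) ****-*
---***
-*-*-*
******
14) ****-*
---**-
-*-**-
*****-
15) ***-*-
---*--
-*-**-
*****-
16) ***-*-
---*--
-*-*--
***--*
17) ***-*-
---*--
-*-*-*
***-*-
18) ***-*-
---*--
-*---*
**-*--
19) ***-*-
---*--
-*-*-*
***-*-
20) *-*-*-
****--
---*-*
***-*-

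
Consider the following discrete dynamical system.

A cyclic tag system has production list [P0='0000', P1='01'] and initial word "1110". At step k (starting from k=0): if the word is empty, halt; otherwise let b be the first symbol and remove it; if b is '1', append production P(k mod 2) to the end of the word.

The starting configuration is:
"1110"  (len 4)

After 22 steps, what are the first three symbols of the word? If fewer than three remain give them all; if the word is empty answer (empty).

step 0: "1110"  (len 4)
step 1: "1100000"  (len 7)
step 2: "10000001"  (len 8)
step 3: "00000010000"  (len 11)
step 4: "0000010000"  (len 10)
step 5: "000010000"  (len 9)
step 6: "00010000"  (len 8)
step 7: "0010000"  (len 7)
step 8: "010000"  (len 6)
step 9: "10000"  (len 5)
step 10: "000001"  (len 6)
step 11: "00001"  (len 5)
step 12: "0001"  (len 4)
step 13: "001"  (len 3)
step 14: "01"  (len 2)
step 15: "1"  (len 1)
step 16: "01"  (len 2)
step 17: "1"  (len 1)
step 18: "01"  (len 2)
step 19: "1"  (len 1)
step 20: "01"  (len 2)
step 21: "1"  (len 1)
step 22: "01"  (len 2)

01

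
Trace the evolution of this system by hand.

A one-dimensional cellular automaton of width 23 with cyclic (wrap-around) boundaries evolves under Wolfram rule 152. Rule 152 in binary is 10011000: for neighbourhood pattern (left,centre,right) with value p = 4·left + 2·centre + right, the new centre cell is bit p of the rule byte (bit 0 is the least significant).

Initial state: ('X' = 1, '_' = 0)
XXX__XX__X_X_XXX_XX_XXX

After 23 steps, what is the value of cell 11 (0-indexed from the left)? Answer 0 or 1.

0

gen 0: XXX__XX__X_X_XXX_XX_XXX
gen 1: XX_X_X_X_____XX__X__XXX
gen 2: X_______X____X_X__X_XXX
gen 3: _X_______X______X___XXX
gen 4: __X_______X______X__XX_
gen 5: ___X_______X______X_X_X
gen 6: X___X_______X__________
gen 7: _X___X_______X_________
gen 8: __X___X_______X________
gen 9: ___X___X_______X_______
gen 10: ____X___X_______X______
gen 11: _____X___X_______X_____
gen 12: ______X___X_______X____
gen 13: _______X___X_______X___
gen 14: ________X___X_______X__
gen 15: _________X___X_______X_
gen 16: __________X___X_______X
gen 17: X__________X___X_______
gen 18: _X__________X___X______
gen 19: __X__________X___X_____
gen 20: ___X__________X___X____
gen 21: ____X__________X___X___
gen 22: _____X__________X___X__
gen 23: ______X__________X___X_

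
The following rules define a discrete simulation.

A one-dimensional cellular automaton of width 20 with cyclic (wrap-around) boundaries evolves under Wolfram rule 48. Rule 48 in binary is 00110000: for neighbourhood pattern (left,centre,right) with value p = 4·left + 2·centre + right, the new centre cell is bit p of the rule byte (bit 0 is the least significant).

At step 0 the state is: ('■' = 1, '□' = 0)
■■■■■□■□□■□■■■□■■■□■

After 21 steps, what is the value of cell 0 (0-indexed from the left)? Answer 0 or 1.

0) ■■■■■□■□□■□■■■□■■■□■
1) □□□□□■□■□□■□□□■□□□■□
2) □□□□□□■□■□□■□□□■□□□■
3) ■□□□□□□■□■□□■□□□■□□□
4) □■□□□□□□■□■□□■□□□■□□
5) □□■□□□□□□■□■□□■□□□■□
6) □□□■□□□□□□■□■□□■□□□■
7) ■□□□■□□□□□□■□■□□■□□□
8) □■□□□■□□□□□□■□■□□■□□
9) □□■□□□■□□□□□□■□■□□■□
10) □□□■□□□■□□□□□□■□■□□■
11) ■□□□■□□□■□□□□□□■□■□□
12) □■□□□■□□□■□□□□□□■□■□
13) □□■□□□■□□□■□□□□□□■□■
14) ■□□■□□□■□□□■□□□□□□■□
15) □■□□■□□□■□□□■□□□□□□■
16) ■□■□□■□□□■□□□■□□□□□□
17) □■□■□□■□□□■□□□■□□□□□
18) □□■□■□□■□□□■□□□■□□□□
19) □□□■□■□□■□□□■□□□■□□□
20) □□□□■□■□□■□□□■□□□■□□
21) □□□□□■□■□□■□□□■□□□■□

0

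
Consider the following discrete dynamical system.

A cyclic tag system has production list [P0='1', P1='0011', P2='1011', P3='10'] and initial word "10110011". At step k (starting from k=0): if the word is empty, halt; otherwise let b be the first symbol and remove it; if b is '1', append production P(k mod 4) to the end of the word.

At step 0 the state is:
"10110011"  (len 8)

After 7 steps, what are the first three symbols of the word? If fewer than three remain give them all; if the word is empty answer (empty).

111

t=0: "10110011"  (len 8)
t=1: "01100111"  (len 8)
t=2: "1100111"  (len 7)
t=3: "1001111011"  (len 10)
t=4: "00111101110"  (len 11)
t=5: "0111101110"  (len 10)
t=6: "111101110"  (len 9)
t=7: "111011101011"  (len 12)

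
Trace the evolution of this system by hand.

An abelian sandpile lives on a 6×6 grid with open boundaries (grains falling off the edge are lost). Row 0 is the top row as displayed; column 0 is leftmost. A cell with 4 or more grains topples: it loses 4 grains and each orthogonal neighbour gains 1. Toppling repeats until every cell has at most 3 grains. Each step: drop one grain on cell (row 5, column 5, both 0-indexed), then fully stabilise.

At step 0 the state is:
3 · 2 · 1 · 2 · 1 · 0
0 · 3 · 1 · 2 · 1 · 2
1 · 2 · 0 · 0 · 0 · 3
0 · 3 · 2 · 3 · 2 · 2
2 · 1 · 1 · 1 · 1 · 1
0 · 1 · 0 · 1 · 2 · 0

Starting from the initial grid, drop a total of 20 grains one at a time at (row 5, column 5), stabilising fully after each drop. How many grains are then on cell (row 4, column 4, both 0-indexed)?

3

gen 0: 3 · 2 · 1 · 2 · 1 · 0
0 · 3 · 1 · 2 · 1 · 2
1 · 2 · 0 · 0 · 0 · 3
0 · 3 · 2 · 3 · 2 · 2
2 · 1 · 1 · 1 · 1 · 1
0 · 1 · 0 · 1 · 2 · 0
gen 1: 3 · 2 · 1 · 2 · 1 · 0
0 · 3 · 1 · 2 · 1 · 2
1 · 2 · 0 · 0 · 0 · 3
0 · 3 · 2 · 3 · 2 · 2
2 · 1 · 1 · 1 · 1 · 1
0 · 1 · 0 · 1 · 2 · 1
gen 2: 3 · 2 · 1 · 2 · 1 · 0
0 · 3 · 1 · 2 · 1 · 2
1 · 2 · 0 · 0 · 0 · 3
0 · 3 · 2 · 3 · 2 · 2
2 · 1 · 1 · 1 · 1 · 1
0 · 1 · 0 · 1 · 2 · 2
gen 3: 3 · 2 · 1 · 2 · 1 · 0
0 · 3 · 1 · 2 · 1 · 2
1 · 2 · 0 · 0 · 0 · 3
0 · 3 · 2 · 3 · 2 · 2
2 · 1 · 1 · 1 · 1 · 1
0 · 1 · 0 · 1 · 2 · 3
gen 4: 3 · 2 · 1 · 2 · 1 · 0
0 · 3 · 1 · 2 · 1 · 2
1 · 2 · 0 · 0 · 0 · 3
0 · 3 · 2 · 3 · 2 · 2
2 · 1 · 1 · 1 · 1 · 2
0 · 1 · 0 · 1 · 3 · 0
gen 5: 3 · 2 · 1 · 2 · 1 · 0
0 · 3 · 1 · 2 · 1 · 2
1 · 2 · 0 · 0 · 0 · 3
0 · 3 · 2 · 3 · 2 · 2
2 · 1 · 1 · 1 · 1 · 2
0 · 1 · 0 · 1 · 3 · 1
gen 6: 3 · 2 · 1 · 2 · 1 · 0
0 · 3 · 1 · 2 · 1 · 2
1 · 2 · 0 · 0 · 0 · 3
0 · 3 · 2 · 3 · 2 · 2
2 · 1 · 1 · 1 · 1 · 2
0 · 1 · 0 · 1 · 3 · 2
gen 7: 3 · 2 · 1 · 2 · 1 · 0
0 · 3 · 1 · 2 · 1 · 2
1 · 2 · 0 · 0 · 0 · 3
0 · 3 · 2 · 3 · 2 · 2
2 · 1 · 1 · 1 · 1 · 2
0 · 1 · 0 · 1 · 3 · 3
gen 8: 3 · 2 · 1 · 2 · 1 · 0
0 · 3 · 1 · 2 · 1 · 2
1 · 2 · 0 · 0 · 0 · 3
0 · 3 · 2 · 3 · 2 · 2
2 · 1 · 1 · 1 · 2 · 3
0 · 1 · 0 · 2 · 0 · 1
gen 9: 3 · 2 · 1 · 2 · 1 · 0
0 · 3 · 1 · 2 · 1 · 2
1 · 2 · 0 · 0 · 0 · 3
0 · 3 · 2 · 3 · 2 · 2
2 · 1 · 1 · 1 · 2 · 3
0 · 1 · 0 · 2 · 0 · 2
gen 10: 3 · 2 · 1 · 2 · 1 · 0
0 · 3 · 1 · 2 · 1 · 2
1 · 2 · 0 · 0 · 0 · 3
0 · 3 · 2 · 3 · 2 · 2
2 · 1 · 1 · 1 · 2 · 3
0 · 1 · 0 · 2 · 0 · 3
gen 11: 3 · 2 · 1 · 2 · 1 · 0
0 · 3 · 1 · 2 · 1 · 2
1 · 2 · 0 · 0 · 0 · 3
0 · 3 · 2 · 3 · 2 · 3
2 · 1 · 1 · 1 · 3 · 0
0 · 1 · 0 · 2 · 1 · 1
gen 12: 3 · 2 · 1 · 2 · 1 · 0
0 · 3 · 1 · 2 · 1 · 2
1 · 2 · 0 · 0 · 0 · 3
0 · 3 · 2 · 3 · 2 · 3
2 · 1 · 1 · 1 · 3 · 0
0 · 1 · 0 · 2 · 1 · 2
gen 13: 3 · 2 · 1 · 2 · 1 · 0
0 · 3 · 1 · 2 · 1 · 2
1 · 2 · 0 · 0 · 0 · 3
0 · 3 · 2 · 3 · 2 · 3
2 · 1 · 1 · 1 · 3 · 0
0 · 1 · 0 · 2 · 1 · 3
gen 14: 3 · 2 · 1 · 2 · 1 · 0
0 · 3 · 1 · 2 · 1 · 2
1 · 2 · 0 · 0 · 0 · 3
0 · 3 · 2 · 3 · 2 · 3
2 · 1 · 1 · 1 · 3 · 1
0 · 1 · 0 · 2 · 2 · 0
gen 15: 3 · 2 · 1 · 2 · 1 · 0
0 · 3 · 1 · 2 · 1 · 2
1 · 2 · 0 · 0 · 0 · 3
0 · 3 · 2 · 3 · 2 · 3
2 · 1 · 1 · 1 · 3 · 1
0 · 1 · 0 · 2 · 2 · 1
gen 16: 3 · 2 · 1 · 2 · 1 · 0
0 · 3 · 1 · 2 · 1 · 2
1 · 2 · 0 · 0 · 0 · 3
0 · 3 · 2 · 3 · 2 · 3
2 · 1 · 1 · 1 · 3 · 1
0 · 1 · 0 · 2 · 2 · 2
gen 17: 3 · 2 · 1 · 2 · 1 · 0
0 · 3 · 1 · 2 · 1 · 2
1 · 2 · 0 · 0 · 0 · 3
0 · 3 · 2 · 3 · 2 · 3
2 · 1 · 1 · 1 · 3 · 1
0 · 1 · 0 · 2 · 2 · 3
gen 18: 3 · 2 · 1 · 2 · 1 · 0
0 · 3 · 1 · 2 · 1 · 2
1 · 2 · 0 · 0 · 0 · 3
0 · 3 · 2 · 3 · 2 · 3
2 · 1 · 1 · 1 · 3 · 2
0 · 1 · 0 · 2 · 3 · 0
gen 19: 3 · 2 · 1 · 2 · 1 · 0
0 · 3 · 1 · 2 · 1 · 2
1 · 2 · 0 · 0 · 0 · 3
0 · 3 · 2 · 3 · 2 · 3
2 · 1 · 1 · 1 · 3 · 2
0 · 1 · 0 · 2 · 3 · 1
gen 20: 3 · 2 · 1 · 2 · 1 · 0
0 · 3 · 1 · 2 · 1 · 2
1 · 2 · 0 · 0 · 0 · 3
0 · 3 · 2 · 3 · 2 · 3
2 · 1 · 1 · 1 · 3 · 2
0 · 1 · 0 · 2 · 3 · 2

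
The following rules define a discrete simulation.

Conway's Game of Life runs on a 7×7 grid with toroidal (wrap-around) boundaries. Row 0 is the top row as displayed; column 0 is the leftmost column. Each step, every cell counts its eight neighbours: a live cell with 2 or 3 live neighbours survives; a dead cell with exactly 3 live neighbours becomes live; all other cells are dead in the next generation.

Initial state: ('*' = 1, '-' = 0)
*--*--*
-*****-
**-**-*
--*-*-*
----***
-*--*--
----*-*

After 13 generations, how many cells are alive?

0) *--*--*
-*****-
**-**-*
--*-*-*
----***
-*--*--
----*-*
1) **----*
-------
------*
-**----
*---*-*
*--**-*
---**-*
2) *----**
------*
-------
-*---**
--*-*-*
-------
-****--
3) *******
*----**
*----**
*----**
*-----*
-*--**-
*******
4) -------
--**---
-*--*--
-*-----
-*--*--
-------
-------
5) -------
--**---
-*-*---
***----
-------
-------
-------
6) -------
--**---
*--*---
***----
-*-----
-------
-------
7) -------
--**---
*--*---
*-*----
***----
-------
-------
8) -------
--**---
---*---
*-**--*
*-*----
-*-----
-------
9) -------
--**---
-*--*--
*-**--*
*-**--*
-*-----
-------
10) -------
--**---
**--*--
----***
---*--*
***----
-------
11) -------
-***---
***-*-*
---**-*
-****-*
***----
-*-----
12) -*-----
---*---
----*-*
------*
----*-*
-------
***----
13) **-----
-------
-----*-
*-----*
-----*-
**-----
***----

11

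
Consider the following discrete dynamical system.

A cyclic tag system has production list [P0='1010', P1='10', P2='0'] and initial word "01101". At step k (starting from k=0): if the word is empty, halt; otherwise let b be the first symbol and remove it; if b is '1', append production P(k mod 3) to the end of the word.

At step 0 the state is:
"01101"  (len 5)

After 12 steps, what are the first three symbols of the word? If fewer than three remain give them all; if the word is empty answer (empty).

(empty)

gen 0: "01101"  (len 5)
gen 1: "1101"  (len 4)
gen 2: "10110"  (len 5)
gen 3: "01100"  (len 5)
gen 4: "1100"  (len 4)
gen 5: "10010"  (len 5)
gen 6: "00100"  (len 5)
gen 7: "0100"  (len 4)
gen 8: "100"  (len 3)
gen 9: "000"  (len 3)
gen 10: "00"  (len 2)
gen 11: "0"  (len 1)
gen 12: (halted — word empty)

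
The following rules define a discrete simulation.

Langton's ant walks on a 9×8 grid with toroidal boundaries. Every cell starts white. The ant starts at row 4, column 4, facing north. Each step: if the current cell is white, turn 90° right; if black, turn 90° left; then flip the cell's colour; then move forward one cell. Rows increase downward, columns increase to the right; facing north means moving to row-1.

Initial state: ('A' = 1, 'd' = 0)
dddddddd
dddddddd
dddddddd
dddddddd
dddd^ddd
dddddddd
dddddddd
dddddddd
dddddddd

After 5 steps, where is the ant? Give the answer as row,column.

gen 0: dddddddd
dddddddd
dddddddd
dddddddd
dddd^ddd
dddddddd
dddddddd
dddddddd
dddddddd
gen 1: dddddddd
dddddddd
dddddddd
dddddddd
ddddA>dd
dddddddd
dddddddd
dddddddd
dddddddd
gen 2: dddddddd
dddddddd
dddddddd
dddddddd
ddddAAdd
dddddvdd
dddddddd
dddddddd
dddddddd
gen 3: dddddddd
dddddddd
dddddddd
dddddddd
ddddAAdd
dddd<Add
dddddddd
dddddddd
dddddddd
gen 4: dddddddd
dddddddd
dddddddd
dddddddd
dddd^Add
ddddAAdd
dddddddd
dddddddd
dddddddd
gen 5: dddddddd
dddddddd
dddddddd
dddddddd
ddd<dAdd
ddddAAdd
dddddddd
dddddddd
dddddddd

4,3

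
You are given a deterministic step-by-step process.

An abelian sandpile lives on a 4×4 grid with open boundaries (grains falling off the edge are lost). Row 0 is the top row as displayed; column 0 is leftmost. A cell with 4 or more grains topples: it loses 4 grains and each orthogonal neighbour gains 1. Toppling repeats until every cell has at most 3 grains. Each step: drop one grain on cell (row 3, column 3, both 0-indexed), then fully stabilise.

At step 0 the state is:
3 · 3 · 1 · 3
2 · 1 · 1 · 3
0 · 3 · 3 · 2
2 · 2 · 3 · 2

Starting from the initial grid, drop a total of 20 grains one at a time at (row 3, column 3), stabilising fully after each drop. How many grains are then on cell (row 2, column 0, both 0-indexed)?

1

t=0: 3 · 3 · 1 · 3
2 · 1 · 1 · 3
0 · 3 · 3 · 2
2 · 2 · 3 · 2
t=1: 3 · 3 · 1 · 3
2 · 1 · 1 · 3
0 · 3 · 3 · 2
2 · 2 · 3 · 3
t=2: 3 · 3 · 2 · 0
2 · 2 · 3 · 1
1 · 1 · 2 · 1
3 · 0 · 2 · 2
t=3: 3 · 3 · 2 · 0
2 · 2 · 3 · 1
1 · 1 · 2 · 1
3 · 0 · 2 · 3
t=4: 3 · 3 · 2 · 0
2 · 2 · 3 · 1
1 · 1 · 2 · 2
3 · 0 · 3 · 0
t=5: 3 · 3 · 2 · 0
2 · 2 · 3 · 1
1 · 1 · 2 · 2
3 · 0 · 3 · 1
t=6: 3 · 3 · 2 · 0
2 · 2 · 3 · 1
1 · 1 · 2 · 2
3 · 0 · 3 · 2
t=7: 3 · 3 · 2 · 0
2 · 2 · 3 · 1
1 · 1 · 2 · 2
3 · 0 · 3 · 3
t=8: 3 · 3 · 2 · 0
2 · 2 · 3 · 1
1 · 1 · 3 · 3
3 · 1 · 0 · 1
t=9: 3 · 3 · 2 · 0
2 · 2 · 3 · 1
1 · 1 · 3 · 3
3 · 1 · 0 · 2
t=10: 3 · 3 · 2 · 0
2 · 2 · 3 · 1
1 · 1 · 3 · 3
3 · 1 · 0 · 3
t=11: 3 · 3 · 3 · 0
2 · 3 · 0 · 3
1 · 2 · 1 · 1
3 · 1 · 2 · 1
t=12: 3 · 3 · 3 · 0
2 · 3 · 0 · 3
1 · 2 · 1 · 1
3 · 1 · 2 · 2
t=13: 3 · 3 · 3 · 0
2 · 3 · 0 · 3
1 · 2 · 1 · 1
3 · 1 · 2 · 3
t=14: 3 · 3 · 3 · 0
2 · 3 · 0 · 3
1 · 2 · 1 · 2
3 · 1 · 3 · 0
t=15: 3 · 3 · 3 · 0
2 · 3 · 0 · 3
1 · 2 · 1 · 2
3 · 1 · 3 · 1
t=16: 3 · 3 · 3 · 0
2 · 3 · 0 · 3
1 · 2 · 1 · 2
3 · 1 · 3 · 2
t=17: 3 · 3 · 3 · 0
2 · 3 · 0 · 3
1 · 2 · 1 · 2
3 · 1 · 3 · 3
t=18: 3 · 3 · 3 · 0
2 · 3 · 0 · 3
1 · 2 · 2 · 3
3 · 2 · 0 · 1
t=19: 3 · 3 · 3 · 0
2 · 3 · 0 · 3
1 · 2 · 2 · 3
3 · 2 · 0 · 2
t=20: 3 · 3 · 3 · 0
2 · 3 · 0 · 3
1 · 2 · 2 · 3
3 · 2 · 0 · 3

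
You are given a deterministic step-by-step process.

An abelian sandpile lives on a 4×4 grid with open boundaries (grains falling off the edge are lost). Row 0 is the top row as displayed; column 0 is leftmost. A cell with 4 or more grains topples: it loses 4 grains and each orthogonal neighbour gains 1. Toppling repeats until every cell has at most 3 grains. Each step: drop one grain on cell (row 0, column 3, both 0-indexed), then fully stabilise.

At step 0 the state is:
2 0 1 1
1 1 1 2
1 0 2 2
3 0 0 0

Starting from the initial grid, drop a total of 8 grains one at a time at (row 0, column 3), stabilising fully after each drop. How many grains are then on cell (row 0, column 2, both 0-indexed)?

3

step 0: 2 0 1 1
1 1 1 2
1 0 2 2
3 0 0 0
step 1: 2 0 1 2
1 1 1 2
1 0 2 2
3 0 0 0
step 2: 2 0 1 3
1 1 1 2
1 0 2 2
3 0 0 0
step 3: 2 0 2 0
1 1 1 3
1 0 2 2
3 0 0 0
step 4: 2 0 2 1
1 1 1 3
1 0 2 2
3 0 0 0
step 5: 2 0 2 2
1 1 1 3
1 0 2 2
3 0 0 0
step 6: 2 0 2 3
1 1 1 3
1 0 2 2
3 0 0 0
step 7: 2 0 3 1
1 1 2 0
1 0 2 3
3 0 0 0
step 8: 2 0 3 2
1 1 2 0
1 0 2 3
3 0 0 0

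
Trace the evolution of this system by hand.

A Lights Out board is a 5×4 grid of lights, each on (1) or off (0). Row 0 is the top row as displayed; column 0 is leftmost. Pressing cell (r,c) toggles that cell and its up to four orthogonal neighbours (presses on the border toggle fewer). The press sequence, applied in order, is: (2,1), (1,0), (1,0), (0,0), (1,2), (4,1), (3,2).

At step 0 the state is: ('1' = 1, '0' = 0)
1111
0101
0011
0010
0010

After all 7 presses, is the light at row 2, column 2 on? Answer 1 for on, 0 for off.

0

0) 1111
0101
0011
0010
0010
1) 1111
0001
1101
0110
0010
2) 0111
1101
0101
0110
0010
3) 1111
0001
1101
0110
0010
4) 0011
1001
1101
0110
0010
5) 0001
1110
1111
0110
0010
6) 0001
1110
1111
0010
1100
7) 0001
1110
1101
0101
1110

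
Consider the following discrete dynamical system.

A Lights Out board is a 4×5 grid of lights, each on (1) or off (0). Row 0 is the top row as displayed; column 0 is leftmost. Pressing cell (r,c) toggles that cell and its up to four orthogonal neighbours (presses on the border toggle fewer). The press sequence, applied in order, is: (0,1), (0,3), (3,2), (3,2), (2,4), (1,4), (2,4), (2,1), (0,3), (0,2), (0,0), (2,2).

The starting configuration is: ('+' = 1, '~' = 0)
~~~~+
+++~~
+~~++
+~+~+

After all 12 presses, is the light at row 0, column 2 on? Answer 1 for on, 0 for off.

gen 0: ~~~~+
+++~~
+~~++
+~+~+
gen 1: +++~+
+~+~~
+~~++
+~+~+
gen 2: ++~+~
+~++~
+~~++
+~+~+
gen 3: ++~+~
+~++~
+~+++
++~++
gen 4: ++~+~
+~++~
+~~++
+~+~+
gen 5: ++~+~
+~+++
+~~~~
+~+~~
gen 6: ++~++
+~+~~
+~~~+
+~+~~
gen 7: ++~++
+~+~+
+~~+~
+~+~+
gen 8: ++~++
+++~+
~+++~
+++~+
gen 9: +++~~
+++++
~+++~
+++~+
gen 10: +~~+~
++~++
~+++~
+++~+
gen 11: ~+~+~
~+~++
~+++~
+++~+
gen 12: ~+~+~
~++++
~~~~~
++~~+

0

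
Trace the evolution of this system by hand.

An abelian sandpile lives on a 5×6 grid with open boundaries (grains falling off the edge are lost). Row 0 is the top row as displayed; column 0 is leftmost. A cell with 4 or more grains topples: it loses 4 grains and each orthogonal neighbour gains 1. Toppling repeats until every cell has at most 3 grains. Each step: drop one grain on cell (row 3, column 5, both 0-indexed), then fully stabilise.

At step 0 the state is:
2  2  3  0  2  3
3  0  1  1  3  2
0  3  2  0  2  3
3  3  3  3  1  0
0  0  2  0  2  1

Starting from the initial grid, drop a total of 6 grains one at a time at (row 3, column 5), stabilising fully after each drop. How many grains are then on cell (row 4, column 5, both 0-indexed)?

2

0) 2  2  3  0  2  3
3  0  1  1  3  2
0  3  2  0  2  3
3  3  3  3  1  0
0  0  2  0  2  1
1) 2  2  3  0  2  3
3  0  1  1  3  2
0  3  2  0  2  3
3  3  3  3  1  1
0  0  2  0  2  1
2) 2  2  3  0  2  3
3  0  1  1  3  2
0  3  2  0  2  3
3  3  3  3  1  2
0  0  2  0  2  1
3) 2  2  3  0  2  3
3  0  1  1  3  2
0  3  2  0  2  3
3  3  3  3  1  3
0  0  2  0  2  1
4) 2  2  3  0  2  3
3  0  1  1  3  3
0  3  2  0  3  0
3  3  3  3  2  1
0  0  2  0  2  2
5) 2  2  3  0  2  3
3  0  1  1  3  3
0  3  2  0  3  0
3  3  3  3  2  2
0  0  2  0  2  2
6) 2  2  3  0  2  3
3  0  1  1  3  3
0  3  2  0  3  0
3  3  3  3  2  3
0  0  2  0  2  2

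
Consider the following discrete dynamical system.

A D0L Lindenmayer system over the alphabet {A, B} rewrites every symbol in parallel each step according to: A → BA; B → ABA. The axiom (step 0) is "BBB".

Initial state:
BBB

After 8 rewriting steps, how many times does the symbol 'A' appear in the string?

t=0: BBB
t=1: ABAABAABA
t=2: BAABABABAABABABAABABA
t=3: ABABABAABABAABABAABABABAABABAABABAABABABAABABAABABA
t=4: BAABABAABABAABABABAABABAABABABAABABAABABABAABABAABABAABABA…ABABABAABABAABABABAABABAABABAABABABAABABAABABABAABABAABABA  (len 123)
t=5: ABABABAABABAABABABAABABAABABABAABABAABABAABABABAABABAABABA…ABABABAABABAABABABAABABAABABAABABABAABABAABABABAABABAABABA  (len 297)
t=6: BAABABAABABAABABABAABABAABABABAABABAABABAABABABAABABAABABA…ABABABAABABAABABABAABABAABABAABABABAABABAABABABAABABAABABA  (len 717)
t=7: ABABABAABABAABABABAABABAABABABAABABAABABAABABABAABABAABABA…ABABABAABABAABABABAABABAABABAABABABAABABAABABABAABABAABABA  (len 1731)
t=8: BAABABAABABAABABABAABABAABABABAABABAABABAABABABAABABAABABA…ABABABAABABAABABABAABABAABABAABABABAABABAABABABAABABAABABA  (len 4179)

2448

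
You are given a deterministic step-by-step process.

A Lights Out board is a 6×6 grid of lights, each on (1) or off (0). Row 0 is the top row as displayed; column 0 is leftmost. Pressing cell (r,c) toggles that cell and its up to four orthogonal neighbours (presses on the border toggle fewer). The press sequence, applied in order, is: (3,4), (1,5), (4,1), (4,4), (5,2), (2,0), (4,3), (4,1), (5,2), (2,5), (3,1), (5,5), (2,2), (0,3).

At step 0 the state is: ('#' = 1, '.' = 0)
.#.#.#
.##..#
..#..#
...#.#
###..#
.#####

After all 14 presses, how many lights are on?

[0] .#.#.#
.##..#
..#..#
...#.#
###..#
.#####
[1] .#.#.#
.##..#
..#.##
....#.
###.##
.#####
[2] .#.#..
.##.#.
..#.#.
....#.
###.##
.#####
[3] .#.#..
.##.#.
..#.#.
.#..#.
....##
..####
[4] .#.#..
.##.#.
..#.#.
.#....
...#..
..##.#
[5] .#.#..
.##.#.
..#.#.
.#....
..##..
.#...#
[6] .#.#..
###.#.
###.#.
##....
..##..
.#...#
[7] .#.#..
###.#.
###.#.
##.#..
....#.
.#.#.#
[8] .#.#..
###.#.
###.#.
#..#..
###.#.
...#.#
[9] .#.#..
###.#.
###.#.
#..#..
##..#.
.##..#
[10] .#.#..
###.##
###..#
#..#.#
##..#.
.##..#
[11] .#.#..
###.##
#.#..#
.###.#
#...#.
.##..#
[12] .#.#..
###.##
#.#..#
.###.#
#...##
.##.#.
[13] .#.#..
##..##
##.#.#
.#.#.#
#...##
.##.#.
[14] .##.#.
##.###
##.#.#
.#.#.#
#...##
.##.#.

21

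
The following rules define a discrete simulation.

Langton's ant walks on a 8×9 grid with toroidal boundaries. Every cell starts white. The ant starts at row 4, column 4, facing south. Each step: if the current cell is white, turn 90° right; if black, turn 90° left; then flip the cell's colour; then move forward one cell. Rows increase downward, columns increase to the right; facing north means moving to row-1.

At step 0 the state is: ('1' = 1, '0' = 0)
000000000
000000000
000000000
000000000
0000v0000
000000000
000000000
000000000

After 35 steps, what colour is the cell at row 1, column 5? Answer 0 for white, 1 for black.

t=0: 000000000
000000000
000000000
000000000
0000v0000
000000000
000000000
000000000
t=1: 000000000
000000000
000000000
000000000
000<10000
000000000
000000000
000000000
t=2: 000000000
000000000
000000000
000^00000
000110000
000000000
000000000
000000000
t=3: 000000000
000000000
000000000
0001>0000
000110000
000000000
000000000
000000000
t=4: 000000000
000000000
000000000
000110000
0001v0000
000000000
000000000
000000000
t=5: 000000000
000000000
000000000
000110000
00010>000
000000000
000000000
000000000
t=6: 000000000
000000000
000000000
000110000
000101000
00000v000
000000000
000000000
t=7: 000000000
000000000
000000000
000110000
000101000
0000<1000
000000000
000000000
t=8: 000000000
000000000
000000000
000110000
0001^1000
000011000
000000000
000000000
t=9: 000000000
000000000
000000000
000110000
00011>000
000011000
000000000
000000000
t=10: 000000000
000000000
000000000
00011^000
000110000
000011000
000000000
000000000
t=11: 000000000
000000000
000000000
000111>00
000110000
000011000
000000000
000000000
t=12: 000000000
000000000
000000000
000111100
000110v00
000011000
000000000
000000000
t=13: 000000000
000000000
000000000
000111100
00011<100
000011000
000000000
000000000
t=14: 000000000
000000000
000000000
00011^100
000111100
000011000
000000000
000000000
t=15: 000000000
000000000
000000000
0001<0100
000111100
000011000
000000000
000000000
t=16: 000000000
000000000
000000000
000100100
0001v1100
000011000
000000000
000000000
t=17: 000000000
000000000
000000000
000100100
00010>100
000011000
000000000
000000000
t=18: 000000000
000000000
000000000
00010^100
000100100
000011000
000000000
000000000
t=19: 000000000
000000000
000000000
000101>00
000100100
000011000
000000000
000000000
t=20: 000000000
000000000
000000^00
000101000
000100100
000011000
000000000
000000000
t=21: 000000000
000000000
0000001>0
000101000
000100100
000011000
000000000
000000000
t=22: 000000000
000000000
000000110
0001010v0
000100100
000011000
000000000
000000000
t=23: 000000000
000000000
000000110
000101<10
000100100
000011000
000000000
000000000
t=24: 000000000
000000000
000000^10
000101110
000100100
000011000
000000000
000000000
t=25: 000000000
000000000
00000<010
000101110
000100100
000011000
000000000
000000000
t=26: 000000000
00000^000
000001010
000101110
000100100
000011000
000000000
000000000
t=27: 000000000
000001>00
000001010
000101110
000100100
000011000
000000000
000000000
t=28: 000000000
000001100
000001v10
000101110
000100100
000011000
000000000
000000000
t=29: 000000000
000001100
00000<110
000101110
000100100
000011000
000000000
000000000
t=30: 000000000
000001100
000000110
00010v110
000100100
000011000
000000000
000000000
t=31: 000000000
000001100
000000110
000100>10
000100100
000011000
000000000
000000000
t=32: 000000000
000001100
000000^10
000100010
000100100
000011000
000000000
000000000
t=33: 000000000
000001100
00000<010
000100010
000100100
000011000
000000000
000000000
t=34: 000000000
00000^100
000001010
000100010
000100100
000011000
000000000
000000000
t=35: 000000000
0000<0100
000001010
000100010
000100100
000011000
000000000
000000000

0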